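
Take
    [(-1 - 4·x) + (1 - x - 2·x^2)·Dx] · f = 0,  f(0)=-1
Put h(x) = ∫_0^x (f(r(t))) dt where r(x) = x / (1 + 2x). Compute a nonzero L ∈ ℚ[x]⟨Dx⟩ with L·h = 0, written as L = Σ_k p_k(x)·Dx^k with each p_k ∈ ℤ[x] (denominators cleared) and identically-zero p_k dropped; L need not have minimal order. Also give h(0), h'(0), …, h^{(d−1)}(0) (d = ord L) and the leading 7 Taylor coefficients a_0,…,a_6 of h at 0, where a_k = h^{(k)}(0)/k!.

f: a_k = -1, -1, -3, -5, -11, -21, -43, …
L₀ from L_f via x↦r, Dx↦r'^{-1}Dx.
∫: right-multiply L₀ by Dx.
L = (-1 - 6·x)·Dx + (1 + 5·x + 6·x^2)·Dx^2  (order 2).
h: a_k = 0, -1, -1/2, -1/3, 3/4, -9/5, 9/2, …
ICs: h(0) = 0, h′(0) = -1.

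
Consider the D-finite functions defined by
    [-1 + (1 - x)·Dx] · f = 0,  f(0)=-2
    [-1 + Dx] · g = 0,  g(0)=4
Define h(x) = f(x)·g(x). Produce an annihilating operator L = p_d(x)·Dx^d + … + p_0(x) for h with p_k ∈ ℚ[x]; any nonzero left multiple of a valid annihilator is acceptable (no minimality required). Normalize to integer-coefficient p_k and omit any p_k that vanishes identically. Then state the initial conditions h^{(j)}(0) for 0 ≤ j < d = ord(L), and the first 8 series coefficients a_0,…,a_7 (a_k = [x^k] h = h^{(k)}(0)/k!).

L = (2 - x) + (-1 + x)·Dx  (order 1).
h: a_k = -8, -16, -20, -64/3, -65/3, -326/15, -1957/90, -1370/63, …
ICs: h(0) = -8.

f: a_k = -2, -2, -2, -2, -2, -2, -2, -2, …
g: a_k = 4, 4, 2, 2/3, 1/6, 1/30, 1/180, 1/1260, …
h₀=f·g: eliminate ⇒ L₀, order ≤ 1·1.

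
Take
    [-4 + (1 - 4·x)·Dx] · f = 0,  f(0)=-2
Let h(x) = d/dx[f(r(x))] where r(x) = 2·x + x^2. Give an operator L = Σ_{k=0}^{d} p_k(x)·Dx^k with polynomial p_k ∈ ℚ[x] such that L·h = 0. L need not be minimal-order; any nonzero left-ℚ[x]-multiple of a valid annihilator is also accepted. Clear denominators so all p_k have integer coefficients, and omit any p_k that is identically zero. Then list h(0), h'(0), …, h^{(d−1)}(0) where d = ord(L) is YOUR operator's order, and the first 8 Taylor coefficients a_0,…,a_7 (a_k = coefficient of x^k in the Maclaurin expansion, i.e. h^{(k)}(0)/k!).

L = (17 + 24·x + 12·x^2) + (-1 + 7·x + 12·x^2 + 4·x^3)·Dx  (order 1).
h: a_k = -16, -272, -3456, -39040, -413440, -4203264, -41545728, -402264064, …
ICs: h(0) = -16.

f: a_k = -2, -8, -32, -128, -512, -2048, -8192, -32768, …
Change of var in L_f (x↦r) gives L₀.
h=h₀': d/dx-closure on L₀ ⇒ L.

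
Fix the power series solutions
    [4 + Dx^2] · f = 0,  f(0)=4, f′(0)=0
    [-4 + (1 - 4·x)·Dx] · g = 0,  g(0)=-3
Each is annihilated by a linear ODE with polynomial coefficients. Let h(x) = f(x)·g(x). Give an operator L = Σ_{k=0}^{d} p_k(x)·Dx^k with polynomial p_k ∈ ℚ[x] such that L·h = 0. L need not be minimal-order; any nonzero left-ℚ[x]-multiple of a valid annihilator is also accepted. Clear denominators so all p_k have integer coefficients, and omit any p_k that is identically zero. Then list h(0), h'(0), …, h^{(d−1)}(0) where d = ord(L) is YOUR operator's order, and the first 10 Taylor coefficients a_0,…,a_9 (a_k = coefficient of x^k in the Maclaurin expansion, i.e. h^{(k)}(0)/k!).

f: a_k = 4, 0, -8, 0, 8/3, 0, -16/45, 0, 8/315, 0, …
g: a_k = -3, -12, -48, -192, -768, -3072, -12288, -49152, -196608, -786432, …
Sym-product of L_f,L_g gives L₀ (≤ ord 2).
L = (-4 + 16·x) + 8·Dx + (-1 + 4·x)·Dx^2  (order 2).
h: a_k = -12, -48, -168, -672, -2696, -10784, -647024/15, -2588096/15, -72466696/105, -289866784/105, …
ICs: h(0) = -12, h′(0) = -48.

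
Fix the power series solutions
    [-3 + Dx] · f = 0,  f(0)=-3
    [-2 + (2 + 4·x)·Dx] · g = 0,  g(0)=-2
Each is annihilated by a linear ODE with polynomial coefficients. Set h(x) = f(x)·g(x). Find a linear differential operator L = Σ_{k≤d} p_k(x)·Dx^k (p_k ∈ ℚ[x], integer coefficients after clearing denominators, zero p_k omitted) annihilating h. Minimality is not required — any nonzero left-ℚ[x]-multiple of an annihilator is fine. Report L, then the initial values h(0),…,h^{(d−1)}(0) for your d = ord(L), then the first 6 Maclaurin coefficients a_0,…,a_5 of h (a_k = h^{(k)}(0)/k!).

f: a_k = -3, -9, -27/2, -27/2, -81/8, -243/40, …
g: a_k = -2, -2, 1, -1, 5/4, -7/4, …
Product ⇒ symmetric product L₀, ord ≤ 1.
L = (-4 - 6·x) + (1 + 2·x)·Dx  (order 1).
h: a_k = 6, 24, 42, 48, 39, 132/5, …
ICs: h(0) = 6.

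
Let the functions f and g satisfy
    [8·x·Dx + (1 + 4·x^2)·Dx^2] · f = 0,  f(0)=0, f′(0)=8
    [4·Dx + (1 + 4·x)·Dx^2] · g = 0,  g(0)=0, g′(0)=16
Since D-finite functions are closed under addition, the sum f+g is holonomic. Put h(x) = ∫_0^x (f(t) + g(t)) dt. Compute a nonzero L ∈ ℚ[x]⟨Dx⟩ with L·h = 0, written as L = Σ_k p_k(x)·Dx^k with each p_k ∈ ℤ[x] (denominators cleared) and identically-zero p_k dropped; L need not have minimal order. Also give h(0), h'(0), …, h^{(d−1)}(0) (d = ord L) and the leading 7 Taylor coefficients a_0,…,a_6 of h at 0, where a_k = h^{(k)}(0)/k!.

L = (-8 - 96·x + 96·x^2 + 128·x^3)·Dx^2 + (-10 - 16·x - 72·x^2 + 192·x^3 + 256·x^4)·Dx^3 + (-1 - 2·x + 8·x^2 + 8·x^3 + 48·x^4 + 64·x^5)·Dx^4  (order 4).
h: a_k = 0, 0, 12, -32/3, 56/3, -256/5, 704/5, …
ICs: h(0) = 0, h′(0) = 0, h′′(0) = 24, h′′′(0) = -64.

f: a_k = 0, 8, 0, -32/3, 0, 128/5, 0, …
g: a_k = 0, 16, -32, 256/3, -256, 4096/5, -8192/3, …
f+g: L₀ = lclm(L_f,L_g), ord ≤ 2+2.
h=∫₀ˣh₀: take L = L₀·Dx.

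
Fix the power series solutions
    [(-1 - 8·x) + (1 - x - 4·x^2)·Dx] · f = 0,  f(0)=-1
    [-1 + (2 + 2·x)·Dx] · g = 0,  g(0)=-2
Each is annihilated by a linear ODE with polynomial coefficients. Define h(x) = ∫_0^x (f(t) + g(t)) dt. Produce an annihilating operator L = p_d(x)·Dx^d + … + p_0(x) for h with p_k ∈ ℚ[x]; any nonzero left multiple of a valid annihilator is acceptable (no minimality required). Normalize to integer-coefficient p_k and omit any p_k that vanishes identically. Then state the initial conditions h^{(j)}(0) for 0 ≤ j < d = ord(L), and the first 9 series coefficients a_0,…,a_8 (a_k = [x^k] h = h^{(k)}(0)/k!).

L = (-21 - 75·x - 228·x^2 - 160·x^3)·Dx + (41 + 174·x + 609·x^2 + 872·x^3 + 400·x^4)·Dx^2 + (-2 - 38·x - 30·x^2 + 198·x^3 + 352·x^4 + 160·x^5)·Dx^3  (order 3).
h: a_k = 0, -3, -1, -19/12, -73/32, -1851/320, -8327/768, -92651/3584, -451617/8192, …
ICs: h(0) = 0, h′(0) = -3, h′′(0) = -2.

f: a_k = -1, -1, -5, -9, -29, -65, -181, -441, -1165, …
g: a_k = -2, -1, 1/4, -1/8, 5/64, -7/128, 21/512, -33/1024, 429/16384, …
f+g: L₀ = lclm(L_f,L_g), ord ≤ 1+1.
h=∫₀ˣh₀: take L = L₀·Dx.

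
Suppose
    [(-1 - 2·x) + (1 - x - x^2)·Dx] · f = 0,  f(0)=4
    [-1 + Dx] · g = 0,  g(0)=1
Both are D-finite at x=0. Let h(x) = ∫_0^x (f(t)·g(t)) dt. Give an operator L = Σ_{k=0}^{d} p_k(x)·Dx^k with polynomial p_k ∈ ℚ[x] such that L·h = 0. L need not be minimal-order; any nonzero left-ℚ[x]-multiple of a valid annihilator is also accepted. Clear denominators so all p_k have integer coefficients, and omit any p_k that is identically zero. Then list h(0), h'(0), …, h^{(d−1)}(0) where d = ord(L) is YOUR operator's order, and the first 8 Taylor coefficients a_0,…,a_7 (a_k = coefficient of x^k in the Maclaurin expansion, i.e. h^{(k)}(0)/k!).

L = (2 + x - x^2)·Dx + (-1 + x + x^2)·Dx^2  (order 2).
h: a_k = 0, 4, 4, 14/3, 17/3, 221/30, 893/90, 17347/1260, …
ICs: h(0) = 0, h′(0) = 4.

f: a_k = 4, 4, 8, 12, 20, 32, 52, 84, …
g: a_k = 1, 1, 1/2, 1/6, 1/24, 1/120, 1/720, 1/5040, …
Sym-product of L_f,L_g gives L₀ (≤ ord 1).
h=∫₀ˣh₀: take L = L₀·Dx.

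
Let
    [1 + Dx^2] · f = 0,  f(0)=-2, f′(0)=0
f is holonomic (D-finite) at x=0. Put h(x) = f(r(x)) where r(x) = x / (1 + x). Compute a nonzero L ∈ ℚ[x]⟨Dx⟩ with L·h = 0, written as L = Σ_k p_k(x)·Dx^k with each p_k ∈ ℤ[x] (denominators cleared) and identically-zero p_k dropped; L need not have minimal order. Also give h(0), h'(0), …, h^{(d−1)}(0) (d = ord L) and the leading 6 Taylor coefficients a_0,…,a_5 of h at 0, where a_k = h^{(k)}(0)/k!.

L = 1 + (2 + 6·x + 6·x^2 + 2·x^3)·Dx + (1 + 4·x + 6·x^2 + 4·x^3 + x^4)·Dx^2  (order 2).
h: a_k = -2, 0, 1, -2, 35/12, -11/3, …
ICs: h(0) = -2, h′(0) = 0.

f: a_k = -2, 0, 1, 0, -1/12, 0, …
h₀=f(r): pull back L_f along r ⇒ L₀.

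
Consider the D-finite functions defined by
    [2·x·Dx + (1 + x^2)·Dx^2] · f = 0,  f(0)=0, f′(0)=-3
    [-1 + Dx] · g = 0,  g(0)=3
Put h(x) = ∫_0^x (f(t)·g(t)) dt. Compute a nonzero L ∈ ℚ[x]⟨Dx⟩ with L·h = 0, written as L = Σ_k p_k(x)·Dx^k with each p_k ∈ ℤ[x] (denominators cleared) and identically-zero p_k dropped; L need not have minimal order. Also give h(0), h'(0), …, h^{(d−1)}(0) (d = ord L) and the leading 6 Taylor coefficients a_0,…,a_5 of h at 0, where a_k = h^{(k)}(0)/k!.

f: a_k = 0, -3, 0, 1, 0, -3/5, …
g: a_k = 3, 3, 3/2, 1/2, 1/8, 1/40, …
h₀=f·g: eliminate ⇒ L₀, order ≤ 2·1.
h=∫₀ˣh₀: take L = L₀·Dx.
L = (1 - 2·x + x^2)·Dx + (-2 + 2·x - 2·x^2)·Dx^2 + (1 + x^2)·Dx^3  (order 3).
h: a_k = 0, 0, -9/2, -3, -3/8, 3/10, …
ICs: h(0) = 0, h′(0) = 0, h′′(0) = -9.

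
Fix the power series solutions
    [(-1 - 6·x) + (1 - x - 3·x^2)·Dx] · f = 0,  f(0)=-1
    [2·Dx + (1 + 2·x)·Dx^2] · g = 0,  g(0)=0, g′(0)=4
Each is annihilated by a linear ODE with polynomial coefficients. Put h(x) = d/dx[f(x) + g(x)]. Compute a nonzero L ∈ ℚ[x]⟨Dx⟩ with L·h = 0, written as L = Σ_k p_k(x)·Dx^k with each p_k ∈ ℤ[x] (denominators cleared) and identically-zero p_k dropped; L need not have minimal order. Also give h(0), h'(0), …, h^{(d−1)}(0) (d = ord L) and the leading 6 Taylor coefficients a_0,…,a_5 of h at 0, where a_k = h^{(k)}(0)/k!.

f: a_k = -1, -1, -4, -7, -19, -40, …
g: a_k = 0, 4, -4, 16/3, -8, 64/5, …
h₀=f+g: left-lcm gives L₀, ord ≤ 3.
h=h₀': d/dx-closure on L₀ ⇒ L.
L = (74 + 412·x + 948·x^2 + 864·x^3 + 648·x^4) + (17 + 212·x + 890·x^2 + 1644·x^3 + 1764·x^4 + 1080·x^5)·Dx + (-5 - 27·x - 33·x^2 + 68·x^3 + 276·x^4 + 396·x^5 + 216·x^6)·Dx^2  (order 2).
h: a_k = 3, -16, -5, -108, -136, -710, …
ICs: h(0) = 3, h′(0) = -16.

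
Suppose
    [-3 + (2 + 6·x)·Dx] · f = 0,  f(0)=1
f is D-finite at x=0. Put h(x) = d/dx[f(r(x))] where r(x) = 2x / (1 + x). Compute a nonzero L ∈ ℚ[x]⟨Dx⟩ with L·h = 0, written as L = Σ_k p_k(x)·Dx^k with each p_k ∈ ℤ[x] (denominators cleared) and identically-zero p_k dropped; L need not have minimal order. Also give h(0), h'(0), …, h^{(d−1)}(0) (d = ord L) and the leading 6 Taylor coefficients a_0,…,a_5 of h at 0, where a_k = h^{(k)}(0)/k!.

L = (-5 - 14·x) + (-1 - 8·x - 7·x^2)·Dx  (order 1).
h: a_k = 3, -15, 153/2, -861/2, 20685/8, -128961/8, …
ICs: h(0) = 3.

f: a_k = 1, 3/2, -9/8, 27/16, -405/128, 1701/256, …
f∘r: x↦r, Dx↦Dx/r' in L_f ⇒ L₀.
Derive L from L₀ (diff closure).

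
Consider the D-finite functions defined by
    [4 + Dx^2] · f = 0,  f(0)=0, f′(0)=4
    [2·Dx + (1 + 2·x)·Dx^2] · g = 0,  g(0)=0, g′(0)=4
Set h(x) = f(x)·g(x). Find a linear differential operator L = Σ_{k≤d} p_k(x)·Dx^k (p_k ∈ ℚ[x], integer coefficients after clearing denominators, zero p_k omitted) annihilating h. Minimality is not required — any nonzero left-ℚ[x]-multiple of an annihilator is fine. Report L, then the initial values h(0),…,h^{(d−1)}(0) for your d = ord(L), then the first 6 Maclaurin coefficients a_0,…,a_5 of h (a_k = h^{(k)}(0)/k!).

f: a_k = 0, 4, 0, -8/3, 0, 8/15, …
g: a_k = 0, 4, -4, 16/3, -8, 64/5, …
L₀ := L_f ⊗_s L_g (sym. prod.), ord ≤ 4.
L = (-48 + 192·x + 1216·x^2 + 2048·x^3 + 1024·x^4) + (32 + 320·x + 768·x^2 + 512·x^3)·Dx + (160·x + 672·x^2 + 1024·x^3 + 512·x^4)·Dx^2 + (8 + 80·x + 192·x^2 + 128·x^3)·Dx^3 + (3 + 28·x + 92·x^2 + 128·x^3 + 64·x^4)·Dx^4  (order 4).
h: a_k = 0, 0, 16, -16, 32/3, -64/3, …
ICs: h(0) = 0, h′(0) = 0, h′′(0) = 32, h′′′(0) = -96.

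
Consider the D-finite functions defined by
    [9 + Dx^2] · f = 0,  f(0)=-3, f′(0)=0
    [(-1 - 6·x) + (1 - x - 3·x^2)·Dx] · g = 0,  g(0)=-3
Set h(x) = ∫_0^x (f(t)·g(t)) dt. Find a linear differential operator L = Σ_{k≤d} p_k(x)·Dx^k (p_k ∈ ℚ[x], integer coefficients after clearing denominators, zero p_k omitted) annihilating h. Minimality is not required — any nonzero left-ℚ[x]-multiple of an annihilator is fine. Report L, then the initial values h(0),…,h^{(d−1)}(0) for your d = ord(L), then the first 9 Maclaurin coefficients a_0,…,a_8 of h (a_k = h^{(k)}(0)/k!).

f: a_k = -3, 0, 27/2, 0, -81/8, 0, 243/80, 0, -2187/4480, …
g: a_k = -3, -3, -12, -21, -57, -120, -291, -651, -1524, …
Sym-product of L_f,L_g gives L₀ (≤ ord 2).
∫: right-multiply L₀ by Dx.
L = (-3 + 9·x + 27·x^2)·Dx + (2 + 12·x)·Dx^2 + (-1 + x + 3·x^2)·Dx^3  (order 3).
h: a_k = 0, 9, 9/2, -3/2, 45/8, 63/8, 285/16, 17271/560, 42921/640, …
ICs: h(0) = 0, h′(0) = 9, h′′(0) = 9.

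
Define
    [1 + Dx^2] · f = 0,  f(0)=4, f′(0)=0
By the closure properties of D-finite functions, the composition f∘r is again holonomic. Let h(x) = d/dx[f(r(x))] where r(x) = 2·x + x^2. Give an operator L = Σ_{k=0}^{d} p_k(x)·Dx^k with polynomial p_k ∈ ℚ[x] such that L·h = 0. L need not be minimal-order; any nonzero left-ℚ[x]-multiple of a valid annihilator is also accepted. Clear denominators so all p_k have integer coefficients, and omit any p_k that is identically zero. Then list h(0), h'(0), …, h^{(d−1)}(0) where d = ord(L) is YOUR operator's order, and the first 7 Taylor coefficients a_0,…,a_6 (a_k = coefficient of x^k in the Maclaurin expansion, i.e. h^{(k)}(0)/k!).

L = (7 + 16·x + 24·x^2 + 16·x^3 + 4·x^4) + (-3 - 3·x)·Dx + (1 + 2·x + x^2)·Dx^2  (order 2).
h: a_k = 0, -16, -24, 8/3, 80/3, 328/15, 28/15, …
ICs: h(0) = 0, h′(0) = -16.

f: a_k = 4, 0, -2, 0, 1/6, 0, -1/180, …
Substitute x→r, Dx→(1/r')Dx; clear ⇒ L₀.
Derive L from L₀ (diff closure).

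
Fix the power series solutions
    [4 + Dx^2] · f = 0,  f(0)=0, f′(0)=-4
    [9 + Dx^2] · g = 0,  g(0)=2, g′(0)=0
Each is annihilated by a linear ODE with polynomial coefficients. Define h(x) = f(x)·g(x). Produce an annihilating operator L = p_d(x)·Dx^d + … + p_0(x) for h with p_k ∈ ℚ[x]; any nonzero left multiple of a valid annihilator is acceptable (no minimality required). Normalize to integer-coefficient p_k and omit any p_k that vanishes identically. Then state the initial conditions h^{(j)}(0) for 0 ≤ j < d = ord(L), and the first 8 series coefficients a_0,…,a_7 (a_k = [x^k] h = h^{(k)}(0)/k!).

L = 25 + 26·Dx^2 + Dx^4  (order 4).
h: a_k = 0, -8, 0, 124/3, 0, -781/15, 0, 19531/630, …
ICs: h(0) = 0, h′(0) = -8, h′′(0) = 0, h′′′(0) = 248.

f: a_k = 0, -4, 0, 8/3, 0, -8/15, 0, 16/315, …
g: a_k = 2, 0, -9, 0, 27/4, 0, -81/40, 0, …
L₀ := L_f ⊗_s L_g (sym. prod.), ord ≤ 4.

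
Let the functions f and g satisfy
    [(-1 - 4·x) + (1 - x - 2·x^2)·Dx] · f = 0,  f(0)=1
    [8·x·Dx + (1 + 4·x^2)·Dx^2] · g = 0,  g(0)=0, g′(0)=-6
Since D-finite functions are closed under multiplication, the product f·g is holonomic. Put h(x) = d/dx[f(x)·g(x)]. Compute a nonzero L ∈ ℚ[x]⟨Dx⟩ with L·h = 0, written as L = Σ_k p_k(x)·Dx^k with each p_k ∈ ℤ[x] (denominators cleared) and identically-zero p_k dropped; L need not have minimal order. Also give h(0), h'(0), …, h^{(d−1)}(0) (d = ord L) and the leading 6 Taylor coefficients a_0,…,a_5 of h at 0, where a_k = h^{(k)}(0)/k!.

L = (288·x^2 + 384·x^3 + 1152·x^4) + (5 + 24·x + 36·x^2 + 128·x^3 + 384·x^4 + 768·x^5)·Dx + (-1 - x - 12·x^2 + 12·x^3 - 8·x^4 + 64·x^5 + 96·x^6)·Dx^2  (order 2).
h: a_k = -6, -12, -30, -88, -306, -3156/5, …
ICs: h(0) = -6, h′(0) = -12.

f: a_k = 1, 1, 3, 5, 11, 21, …
g: a_k = 0, -6, 0, 8, 0, -96/5, …
Sym-product of L_f,L_g gives L₀ (≤ ord 2).
h=h₀': d/dx-closure on L₀ ⇒ L.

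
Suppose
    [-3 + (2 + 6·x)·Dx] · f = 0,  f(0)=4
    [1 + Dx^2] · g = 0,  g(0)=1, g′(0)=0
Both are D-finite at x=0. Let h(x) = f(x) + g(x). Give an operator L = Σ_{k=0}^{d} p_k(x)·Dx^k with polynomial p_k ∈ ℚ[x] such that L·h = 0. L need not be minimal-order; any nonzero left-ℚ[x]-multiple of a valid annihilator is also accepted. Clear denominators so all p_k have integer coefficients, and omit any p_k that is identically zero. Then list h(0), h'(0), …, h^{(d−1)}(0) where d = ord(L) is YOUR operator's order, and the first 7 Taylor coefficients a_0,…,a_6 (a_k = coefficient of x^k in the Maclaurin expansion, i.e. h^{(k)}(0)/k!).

f: a_k = 4, 6, -9/2, 27/4, -405/32, 1701/64, -15309/256, …
g: a_k = 1, 0, -1/2, 0, 1/24, 0, -1/720, …
f+g: L₀ = lclm(L_f,L_g), ord ≤ 1+2.
L = (-93 - 72·x - 108·x^2) + (-10 + 18·x + 216·x^2 + 216·x^3)·Dx + (-93 - 72·x - 108·x^2)·Dx^2 + (-10 + 18·x + 216·x^2 + 216·x^3)·Dx^3  (order 3).
h: a_k = 5, 6, -5, 27/4, -1211/96, 1701/64, -688921/11520, …
ICs: h(0) = 5, h′(0) = 6, h′′(0) = -10.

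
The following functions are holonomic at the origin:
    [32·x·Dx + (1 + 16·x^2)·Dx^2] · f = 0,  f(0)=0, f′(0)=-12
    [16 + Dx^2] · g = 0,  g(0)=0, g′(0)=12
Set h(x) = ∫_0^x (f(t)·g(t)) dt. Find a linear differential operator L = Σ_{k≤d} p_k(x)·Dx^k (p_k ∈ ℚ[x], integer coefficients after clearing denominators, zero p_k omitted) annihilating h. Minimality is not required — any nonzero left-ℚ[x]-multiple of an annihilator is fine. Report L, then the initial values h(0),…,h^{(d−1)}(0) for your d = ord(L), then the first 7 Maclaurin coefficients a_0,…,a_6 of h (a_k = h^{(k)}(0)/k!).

f: a_k = 0, -12, 0, 64, 0, -3072/5, 0, …
g: a_k = 0, 12, 0, -32, 0, 128/5, 0, …
f·g: L₀ = L_f ⊗_s L_g, ord ≤ 2·2.
∫: right-multiply L₀ by Dx.
L = (1280 + 53248·x^2 + 360448·x^4 + 2097152·x^6 + 8388608·x^8)·Dx + (1536·x + 40960·x^3 + 393216·x^5 + 2097152·x^7)·Dx^2 + (96 + 4096·x^2 + 36864·x^4 + 262144·x^6 + 1048576·x^8)·Dx^3 + (96·x + 2560·x^3 + 24576·x^5 + 131072·x^7)·Dx^4 + (1 + 48·x^2 + 896·x^4 + 8192·x^6 + 32768·x^8)·Dx^5  (order 5).
h: a_k = 0, 0, 0, -48, 0, 1152/5, 0, …
ICs: h(0) = 0, h′(0) = 0, h′′(0) = 0, h′′′(0) = -288, h′′′′(0) = 0.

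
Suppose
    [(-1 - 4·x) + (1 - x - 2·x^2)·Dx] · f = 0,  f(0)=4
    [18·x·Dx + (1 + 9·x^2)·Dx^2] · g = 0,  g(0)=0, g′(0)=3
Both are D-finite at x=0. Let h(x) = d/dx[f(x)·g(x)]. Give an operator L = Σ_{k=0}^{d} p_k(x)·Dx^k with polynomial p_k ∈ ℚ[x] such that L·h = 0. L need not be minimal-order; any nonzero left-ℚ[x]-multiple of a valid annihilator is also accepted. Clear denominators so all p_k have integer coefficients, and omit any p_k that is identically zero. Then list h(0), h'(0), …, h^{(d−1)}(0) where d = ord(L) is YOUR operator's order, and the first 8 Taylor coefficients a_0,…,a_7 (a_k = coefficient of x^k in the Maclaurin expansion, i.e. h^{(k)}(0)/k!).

L = (-30 + 2106·x^2 + 3888·x^3 + 11664·x^4) + (15 + 78·x + 27·x^2 + 306·x^3 + 3888·x^4 + 7776·x^5)·Dx + (-2 - 7·x - 59·x^2 + 9·x^3 - 261·x^4 + 648·x^5 + 972·x^6)·Dx^2  (order 2).
h: a_k = 12, 24, 0, 96, 1092, 7992/5, -19128/5, -768/7, …
ICs: h(0) = 12, h′(0) = 24.

f: a_k = 4, 4, 12, 20, 44, 84, 172, 340, …
g: a_k = 0, 3, 0, -9, 0, 243/5, 0, -2187/7, …
h₀=f·g: eliminate ⇒ L₀, order ≤ 1·2.
Derive L from L₀ (diff closure).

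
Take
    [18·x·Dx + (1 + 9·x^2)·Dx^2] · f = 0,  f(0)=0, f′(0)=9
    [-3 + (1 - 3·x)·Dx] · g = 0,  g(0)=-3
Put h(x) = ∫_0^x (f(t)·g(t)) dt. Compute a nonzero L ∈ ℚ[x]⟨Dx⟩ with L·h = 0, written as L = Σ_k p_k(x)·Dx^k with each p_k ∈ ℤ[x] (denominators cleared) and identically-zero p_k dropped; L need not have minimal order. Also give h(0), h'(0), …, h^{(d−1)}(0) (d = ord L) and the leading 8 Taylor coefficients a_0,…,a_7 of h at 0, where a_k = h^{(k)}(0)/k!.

f: a_k = 0, 9, 0, -27, 0, 729/5, 0, -6561/7, …
g: a_k = -3, -9, -27, -81, -243, -729, -2187, -6561, …
Sym-product of L_f,L_g gives L₀ (≤ ord 2).
∫: right-multiply L₀ by Dx.
L = 54·x·Dx + (6 - 18·x + 108·x^2)·Dx^2 + (-1 + 3·x - 9·x^2 + 27·x^3)·Dx^3  (order 3).
h: a_k = 0, 0, -27/2, -27, -81/2, -486/5, -3159/10, -28431/35, …
ICs: h(0) = 0, h′(0) = 0, h′′(0) = -27.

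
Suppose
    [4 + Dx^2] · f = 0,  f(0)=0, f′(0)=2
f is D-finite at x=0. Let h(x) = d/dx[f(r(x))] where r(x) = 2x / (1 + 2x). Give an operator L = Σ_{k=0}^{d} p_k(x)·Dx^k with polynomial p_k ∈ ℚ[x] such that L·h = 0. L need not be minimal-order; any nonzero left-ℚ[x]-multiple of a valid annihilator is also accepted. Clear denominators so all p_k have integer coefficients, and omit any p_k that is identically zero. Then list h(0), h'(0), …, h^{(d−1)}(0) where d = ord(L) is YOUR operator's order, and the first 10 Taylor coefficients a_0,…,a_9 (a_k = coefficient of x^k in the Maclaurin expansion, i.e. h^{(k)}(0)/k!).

L = (40 + 96·x + 96·x^2) + (12 + 72·x + 144·x^2 + 96·x^3)·Dx + (1 + 8·x + 24·x^2 + 32·x^3 + 16·x^4)·Dx^2  (order 2).
h: a_k = 4, -16, 16, 128, -2752/3, 3840, -565504/45, 1552384/45, -25222144/315, 9367552/63, …
ICs: h(0) = 4, h′(0) = -16.

f: a_k = 0, 2, 0, -4/3, 0, 4/15, 0, -8/315, 0, 4/2835, …
Substitute x→r, Dx→(1/r')Dx; clear ⇒ L₀.
h=h₀': d/dx-closure on L₀ ⇒ L.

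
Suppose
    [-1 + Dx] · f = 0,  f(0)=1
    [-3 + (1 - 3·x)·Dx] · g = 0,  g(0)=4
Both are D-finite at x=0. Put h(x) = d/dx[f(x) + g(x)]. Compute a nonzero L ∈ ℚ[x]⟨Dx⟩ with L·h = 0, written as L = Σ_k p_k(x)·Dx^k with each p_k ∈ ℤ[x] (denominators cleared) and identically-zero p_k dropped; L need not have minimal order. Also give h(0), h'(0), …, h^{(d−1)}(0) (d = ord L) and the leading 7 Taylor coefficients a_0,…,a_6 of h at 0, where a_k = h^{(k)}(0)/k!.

L = (48 + 18·x) + (-53 - 6·x + 9·x^2)·Dx + (5 - 12·x - 9·x^2)·Dx^2  (order 2).
h: a_k = 13, 73, 649/2, 7777/6, 116641/24, 2099521/120, 44089921/720, …
ICs: h(0) = 13, h′(0) = 73.

f: a_k = 1, 1, 1/2, 1/6, 1/24, 1/120, 1/720, …
g: a_k = 4, 12, 36, 108, 324, 972, 2916, …
h₀=f+g: left-lcm gives L₀, ord ≤ 2.
h₀' ⇒ L via d/dx closure of L₀.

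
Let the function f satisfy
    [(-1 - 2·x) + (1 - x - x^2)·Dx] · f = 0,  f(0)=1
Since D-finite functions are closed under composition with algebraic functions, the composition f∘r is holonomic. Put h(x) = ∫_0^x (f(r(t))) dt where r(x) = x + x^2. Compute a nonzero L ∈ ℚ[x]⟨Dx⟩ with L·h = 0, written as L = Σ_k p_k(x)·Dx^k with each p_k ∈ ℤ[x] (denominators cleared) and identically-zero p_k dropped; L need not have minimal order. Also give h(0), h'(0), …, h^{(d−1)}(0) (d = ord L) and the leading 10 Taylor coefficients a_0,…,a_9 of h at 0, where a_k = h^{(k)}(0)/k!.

f: a_k = 1, 1, 2, 3, 5, 8, 13, 21, 34, 55, …
L₀ from L_f via x↦r, Dx↦r'^{-1}Dx.
Integrate: L := L₀·Dx.
L = (1 + 4·x + 6·x^2 + 4·x^3)·Dx + (-1 + x + 2·x^2 + 2·x^3 + x^4)·Dx^2  (order 2).
h: a_k = 0, 1, 1/2, 1, 7/4, 16/5, 37/6, 86/7, 199/8, 461/9, …
ICs: h(0) = 0, h′(0) = 1.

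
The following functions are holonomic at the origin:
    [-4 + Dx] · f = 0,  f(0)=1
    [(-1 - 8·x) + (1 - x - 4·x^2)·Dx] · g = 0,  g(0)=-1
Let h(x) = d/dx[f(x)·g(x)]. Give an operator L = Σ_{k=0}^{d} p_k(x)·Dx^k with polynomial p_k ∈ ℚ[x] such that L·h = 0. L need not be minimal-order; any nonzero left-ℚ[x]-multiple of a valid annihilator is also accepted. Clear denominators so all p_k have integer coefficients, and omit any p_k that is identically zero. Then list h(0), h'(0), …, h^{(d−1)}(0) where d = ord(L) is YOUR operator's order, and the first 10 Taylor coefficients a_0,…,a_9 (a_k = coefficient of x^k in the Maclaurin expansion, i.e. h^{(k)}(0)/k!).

f: a_k = 1, 4, 8, 32/3, 32/3, 128/15, 256/45, 1024/315, 512/315, 2048/2835, …
g: a_k = -1, -1, -5, -9, -29, -65, -181, -441, -1165, -2929, …
Sym-product of L_f,L_g gives L₀ (≤ ord 1).
h=h₀': d/dx-closure on L₀ ⇒ L.
L = (34 + 48·x - 112·x^2 - 128·x^3 + 256·x^4) + (-5 + x + 40·x^2 - 64·x^4)·Dx  (order 1).
h: a_k = -5, -34, -143, -1516/3, -4883/3, -15058/3, -674711/45, -13834264/315, -39855191/315, -1021101982/2835, …
ICs: h(0) = -5.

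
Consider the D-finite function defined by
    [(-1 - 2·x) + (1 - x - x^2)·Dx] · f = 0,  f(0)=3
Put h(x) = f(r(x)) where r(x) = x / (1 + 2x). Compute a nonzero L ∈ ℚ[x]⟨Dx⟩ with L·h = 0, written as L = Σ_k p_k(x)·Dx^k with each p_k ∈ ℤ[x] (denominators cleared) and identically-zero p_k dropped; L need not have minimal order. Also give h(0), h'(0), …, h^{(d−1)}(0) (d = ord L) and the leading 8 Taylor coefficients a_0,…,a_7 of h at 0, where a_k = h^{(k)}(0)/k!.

f: a_k = 3, 3, 6, 9, 15, 24, 39, 63, …
h₀=f(r): pull back L_f along r ⇒ L₀.
L = (-1 - 4·x) + (1 + 5·x + 7·x^2 + 2·x^3)·Dx  (order 1).
h: a_k = 3, 3, 0, -3, 9, -24, 63, -165, …
ICs: h(0) = 3.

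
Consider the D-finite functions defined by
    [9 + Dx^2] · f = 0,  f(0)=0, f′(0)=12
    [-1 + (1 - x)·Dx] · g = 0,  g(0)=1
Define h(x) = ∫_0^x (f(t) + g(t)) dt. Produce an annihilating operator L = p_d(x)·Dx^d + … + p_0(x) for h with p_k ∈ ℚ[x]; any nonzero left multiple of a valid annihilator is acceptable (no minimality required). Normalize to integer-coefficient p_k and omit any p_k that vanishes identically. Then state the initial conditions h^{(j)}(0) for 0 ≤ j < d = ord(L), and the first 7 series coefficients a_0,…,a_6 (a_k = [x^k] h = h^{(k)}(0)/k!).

L = (-135 + 162·x - 81·x^2)·Dx + (99 - 261·x + 243·x^2 - 81·x^3)·Dx^2 + (-15 + 18·x - 9·x^2)·Dx^3 + (11 - 29·x + 27·x^2 - 9·x^3)·Dx^4  (order 4).
h: a_k = 0, 1, 13/2, 1/3, -17/4, 1/5, 91/60, …
ICs: h(0) = 0, h′(0) = 1, h′′(0) = 13, h′′′(0) = 2.

f: a_k = 0, 12, 0, -18, 0, 81/10, 0, …
g: a_k = 1, 1, 1, 1, 1, 1, 1, …
Sum ⇒ L₀ = lclm(L_f,L_g) in ℚ(x)⟨Dx⟩.
∫: right-multiply L₀ by Dx.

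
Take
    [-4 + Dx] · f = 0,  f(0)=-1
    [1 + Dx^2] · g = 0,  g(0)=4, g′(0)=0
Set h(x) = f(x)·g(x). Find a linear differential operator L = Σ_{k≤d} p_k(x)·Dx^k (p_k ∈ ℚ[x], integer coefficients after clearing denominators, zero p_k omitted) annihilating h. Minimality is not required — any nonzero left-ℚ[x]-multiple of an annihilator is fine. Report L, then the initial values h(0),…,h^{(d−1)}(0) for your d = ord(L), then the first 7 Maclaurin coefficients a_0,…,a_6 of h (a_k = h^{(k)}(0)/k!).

L = 17 - 8·Dx + Dx^2  (order 2).
h: a_k = -4, -16, -30, -104/3, -161/6, -202/15, -11/4, …
ICs: h(0) = -4, h′(0) = -16.

f: a_k = -1, -4, -8, -32/3, -32/3, -128/15, -256/45, …
g: a_k = 4, 0, -2, 0, 1/6, 0, -1/180, …
f·g: L₀ = L_f ⊗_s L_g, ord ≤ 1·2.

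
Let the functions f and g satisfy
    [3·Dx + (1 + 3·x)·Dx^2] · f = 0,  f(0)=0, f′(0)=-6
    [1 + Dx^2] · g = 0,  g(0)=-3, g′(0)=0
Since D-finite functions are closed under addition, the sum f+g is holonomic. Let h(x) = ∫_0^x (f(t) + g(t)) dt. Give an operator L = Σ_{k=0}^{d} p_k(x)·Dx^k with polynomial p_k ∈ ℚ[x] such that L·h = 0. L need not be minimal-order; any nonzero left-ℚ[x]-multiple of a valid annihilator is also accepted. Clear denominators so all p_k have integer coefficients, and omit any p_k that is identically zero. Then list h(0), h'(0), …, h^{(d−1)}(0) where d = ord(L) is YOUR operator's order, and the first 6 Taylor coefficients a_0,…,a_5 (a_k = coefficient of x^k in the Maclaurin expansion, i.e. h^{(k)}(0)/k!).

L = (165 + 18·x + 27·x^2)·Dx^2 + (19 + 63·x + 27·x^2 + 27·x^3)·Dx^3 + (165 + 18·x + 27·x^2)·Dx^4 + (19 + 63·x + 27·x^2 + 27·x^3)·Dx^5  (order 5).
h: a_k = 0, -3, -3, 7/2, -9/2, 323/40, …
ICs: h(0) = 0, h′(0) = -3, h′′(0) = -6, h′′′(0) = 21, h′′′′(0) = -108.

f: a_k = 0, -6, 9, -18, 81/2, -486/5, …
g: a_k = -3, 0, 3/2, 0, -1/8, 0, …
Weyl lclm of L_f,L_g ⇒ L₀ (ord ≤ 4).
h=∫h₀ ⇒ L = L₀·Dx.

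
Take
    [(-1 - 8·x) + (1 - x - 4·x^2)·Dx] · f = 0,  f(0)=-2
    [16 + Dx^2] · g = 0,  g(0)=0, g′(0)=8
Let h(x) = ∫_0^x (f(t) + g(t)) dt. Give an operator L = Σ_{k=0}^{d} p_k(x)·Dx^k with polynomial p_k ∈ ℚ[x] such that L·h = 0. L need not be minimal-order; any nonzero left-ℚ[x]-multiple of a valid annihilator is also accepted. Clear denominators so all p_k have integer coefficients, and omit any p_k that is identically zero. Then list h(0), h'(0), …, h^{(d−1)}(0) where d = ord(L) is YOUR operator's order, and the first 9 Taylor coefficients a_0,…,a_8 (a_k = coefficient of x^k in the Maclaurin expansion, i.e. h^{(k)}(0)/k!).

f: a_k = -2, -2, -10, -18, -58, -130, -362, -882, -2330, …
g: a_k = 0, 8, 0, -64/3, 0, 256/15, 0, -2048/315, 0, …
Sum ⇒ L₀ = lclm(L_f,L_g) in ℚ(x)⟨Dx⟩.
Integrate: L := L₀·Dx.
L = (560 + 4608·x + 1664·x^2 + 6144·x^3 + 10240·x^4 + 16384·x^5)·Dx + (-208 + 272·x + 896·x^2 - 1408·x^3 - 1536·x^4 + 6144·x^5 + 8192·x^6)·Dx^2 + (35 + 288·x + 104·x^2 + 384·x^3 + 640·x^4 + 1024·x^5)·Dx^3 + (-13 + 17·x + 56·x^2 - 88·x^3 - 96·x^4 + 384·x^5 + 512·x^6)·Dx^4  (order 4).
h: a_k = 0, -2, 3, -10/3, -59/6, -58/5, -847/45, -362/7, -139939/1260, …
ICs: h(0) = 0, h′(0) = -2, h′′(0) = 6, h′′′(0) = -20.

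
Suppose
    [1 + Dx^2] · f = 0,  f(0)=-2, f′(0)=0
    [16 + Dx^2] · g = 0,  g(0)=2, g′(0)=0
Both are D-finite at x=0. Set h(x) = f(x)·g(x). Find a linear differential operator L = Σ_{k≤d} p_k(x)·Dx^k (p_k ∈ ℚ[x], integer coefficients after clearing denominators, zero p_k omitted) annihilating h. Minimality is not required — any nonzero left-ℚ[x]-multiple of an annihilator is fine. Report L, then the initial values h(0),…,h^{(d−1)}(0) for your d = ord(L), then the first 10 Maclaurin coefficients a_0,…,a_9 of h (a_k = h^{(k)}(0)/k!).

f: a_k = -2, 0, 1, 0, -1/12, 0, 1/360, 0, -1/20160, 0, …
g: a_k = 2, 0, -16, 0, 64/3, 0, -512/45, 0, 1024/315, 0, …
Sym-product of L_f,L_g gives L₀ (≤ ord 4).
L = 225 + 34·Dx^2 + Dx^4  (order 4).
h: a_k = -4, 0, 34, 0, -353/6, 0, 8177/180, 0, -198593/10080, 0, …
ICs: h(0) = -4, h′(0) = 0, h′′(0) = 68, h′′′(0) = 0.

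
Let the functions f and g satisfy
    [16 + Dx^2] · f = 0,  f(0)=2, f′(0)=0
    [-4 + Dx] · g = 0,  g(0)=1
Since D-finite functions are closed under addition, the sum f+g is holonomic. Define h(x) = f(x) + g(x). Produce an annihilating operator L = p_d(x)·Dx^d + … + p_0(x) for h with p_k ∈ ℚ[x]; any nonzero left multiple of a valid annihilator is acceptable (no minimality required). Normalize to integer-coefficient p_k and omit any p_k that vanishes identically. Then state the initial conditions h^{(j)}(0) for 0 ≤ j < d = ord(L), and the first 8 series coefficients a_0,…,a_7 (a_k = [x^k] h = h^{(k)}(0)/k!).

f: a_k = 2, 0, -16, 0, 64/3, 0, -512/45, 0, …
g: a_k = 1, 4, 8, 32/3, 32/3, 128/15, 256/45, 1024/315, …
Weyl lclm of L_f,L_g ⇒ L₀ (ord ≤ 3).
L = -64 + 16·Dx - 4·Dx^2 + Dx^3  (order 3).
h: a_k = 3, 4, -8, 32/3, 32, 128/15, -256/45, 1024/315, …
ICs: h(0) = 3, h′(0) = 4, h′′(0) = -16.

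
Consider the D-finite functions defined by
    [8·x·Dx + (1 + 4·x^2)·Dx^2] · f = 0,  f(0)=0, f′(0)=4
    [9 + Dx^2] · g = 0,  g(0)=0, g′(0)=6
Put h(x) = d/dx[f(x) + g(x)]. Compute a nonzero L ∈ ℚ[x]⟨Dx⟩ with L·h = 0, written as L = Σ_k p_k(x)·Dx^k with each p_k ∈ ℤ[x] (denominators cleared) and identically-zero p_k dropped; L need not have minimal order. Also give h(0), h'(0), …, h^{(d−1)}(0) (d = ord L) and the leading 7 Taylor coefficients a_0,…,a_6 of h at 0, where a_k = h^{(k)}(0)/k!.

L = (-2808·x + 19008·x^3 + 10368·x^5) + (9 + 1548·x^2 + 7344·x^4 + 5184·x^6)·Dx + (-312·x + 2112·x^3 + 1152·x^5)·Dx^2 + (1 + 172·x^2 + 816·x^4 + 576·x^6)·Dx^3  (order 3).
h: a_k = 10, 0, -43, 0, 337/4, 0, -10483/40, …
ICs: h(0) = 10, h′(0) = 0, h′′(0) = -86.

f: a_k = 0, 4, 0, -16/3, 0, 64/5, 0, …
g: a_k = 0, 6, 0, -9, 0, 81/20, 0, …
L₀ := lclm(L_f,L_g); ord L₀ ≤ 2+2.
h=h₀': d/dx-closure on L₀ ⇒ L.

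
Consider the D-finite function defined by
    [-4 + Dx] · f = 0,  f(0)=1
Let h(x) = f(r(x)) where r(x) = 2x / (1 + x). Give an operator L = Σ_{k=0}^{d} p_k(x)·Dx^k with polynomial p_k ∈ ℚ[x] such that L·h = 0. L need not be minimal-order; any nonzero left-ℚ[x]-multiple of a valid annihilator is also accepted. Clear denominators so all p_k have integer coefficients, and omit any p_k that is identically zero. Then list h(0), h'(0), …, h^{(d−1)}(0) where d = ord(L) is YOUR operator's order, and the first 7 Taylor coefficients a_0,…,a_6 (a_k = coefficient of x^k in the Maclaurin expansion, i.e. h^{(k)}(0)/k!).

f: a_k = 1, 4, 8, 32/3, 32/3, 128/15, 256/45, …
Substitute x→r, Dx→(1/r')Dx; clear ⇒ L₀.
L = -8 + (1 + 2·x + x^2)·Dx  (order 1).
h: a_k = 1, 8, 24, 88/3, 8/3, -88/5, 184/45, …
ICs: h(0) = 1.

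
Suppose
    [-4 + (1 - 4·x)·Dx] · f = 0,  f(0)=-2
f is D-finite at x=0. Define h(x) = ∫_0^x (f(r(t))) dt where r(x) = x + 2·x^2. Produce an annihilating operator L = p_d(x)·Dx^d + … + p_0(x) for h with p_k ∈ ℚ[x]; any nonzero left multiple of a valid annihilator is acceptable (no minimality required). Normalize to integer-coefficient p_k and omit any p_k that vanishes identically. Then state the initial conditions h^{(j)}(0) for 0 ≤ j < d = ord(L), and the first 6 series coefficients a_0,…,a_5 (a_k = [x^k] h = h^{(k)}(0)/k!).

L = (4 + 16·x)·Dx + (-1 + 4·x + 8·x^2)·Dx^2  (order 2).
h: a_k = 0, -2, -4, -16, -64, -1408/5, …
ICs: h(0) = 0, h′(0) = -2.

f: a_k = -2, -8, -32, -128, -512, -2048, …
Substitute x→r, Dx→(1/r')Dx; clear ⇒ L₀.
Integrate: L := L₀·Dx.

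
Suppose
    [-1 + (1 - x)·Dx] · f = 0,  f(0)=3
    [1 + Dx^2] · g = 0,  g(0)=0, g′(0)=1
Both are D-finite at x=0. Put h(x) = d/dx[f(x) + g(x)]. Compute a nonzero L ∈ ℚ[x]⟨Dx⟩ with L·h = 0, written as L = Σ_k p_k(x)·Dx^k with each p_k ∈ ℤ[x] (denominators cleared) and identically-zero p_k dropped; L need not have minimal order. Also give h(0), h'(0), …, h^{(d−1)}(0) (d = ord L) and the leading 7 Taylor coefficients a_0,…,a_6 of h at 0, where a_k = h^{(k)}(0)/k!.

L = (26 - 4·x + 2·x^2) + (-7 + 9·x - 3·x^2 + x^3)·Dx + (26 - 4·x + 2·x^2)·Dx^2 + (-7 + 9·x - 3·x^2 + x^3)·Dx^3  (order 3).
h: a_k = 4, 6, 17/2, 12, 361/24, 18, 15119/720, …
ICs: h(0) = 4, h′(0) = 6, h′′(0) = 17.

f: a_k = 3, 3, 3, 3, 3, 3, 3, …
g: a_k = 0, 1, 0, -1/6, 0, 1/120, 0, …
Sum ⇒ L₀ = lclm(L_f,L_g) in ℚ(x)⟨Dx⟩.
Derive L from L₀ (diff closure).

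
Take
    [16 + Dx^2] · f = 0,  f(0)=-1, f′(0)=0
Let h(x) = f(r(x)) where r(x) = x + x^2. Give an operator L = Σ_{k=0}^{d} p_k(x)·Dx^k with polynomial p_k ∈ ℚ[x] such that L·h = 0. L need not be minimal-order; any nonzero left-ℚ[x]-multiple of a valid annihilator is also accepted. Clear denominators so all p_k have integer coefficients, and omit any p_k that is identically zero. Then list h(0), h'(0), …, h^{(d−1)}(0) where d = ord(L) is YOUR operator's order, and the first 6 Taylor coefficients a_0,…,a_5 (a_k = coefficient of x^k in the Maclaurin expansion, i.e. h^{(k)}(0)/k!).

f: a_k = -1, 0, 8, 0, -32/3, 0, …
L₀ from L_f via x↦r, Dx↦r'^{-1}Dx.
L = (16 + 96·x + 192·x^2 + 128·x^3) - 2·Dx + (1 + 2·x)·Dx^2  (order 2).
h: a_k = -1, 0, 8, 16, -8/3, -128/3, …
ICs: h(0) = -1, h′(0) = 0.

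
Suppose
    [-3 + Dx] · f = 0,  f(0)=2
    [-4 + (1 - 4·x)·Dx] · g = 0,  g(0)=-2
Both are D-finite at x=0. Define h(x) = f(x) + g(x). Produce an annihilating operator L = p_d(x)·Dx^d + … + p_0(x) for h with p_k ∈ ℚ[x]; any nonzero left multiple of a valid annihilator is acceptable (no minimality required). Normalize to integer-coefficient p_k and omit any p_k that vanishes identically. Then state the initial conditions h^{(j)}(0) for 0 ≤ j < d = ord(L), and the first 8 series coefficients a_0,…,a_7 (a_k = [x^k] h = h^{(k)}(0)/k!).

f: a_k = 2, 6, 9, 9, 27/4, 81/20, 81/40, 243/280, …
g: a_k = -2, -8, -32, -128, -512, -2048, -8192, -32768, …
L₀ := lclm(L_f,L_g); ord L₀ ≤ 1+1.
L = (60 + 144·x) + (-23 - 72·x + 144·x^2)·Dx + (1 + 8·x - 48·x^2)·Dx^2  (order 2).
h: a_k = 0, -2, -23, -119, -2021/4, -40879/20, -327599/40, -9174797/280, …
ICs: h(0) = 0, h′(0) = -2.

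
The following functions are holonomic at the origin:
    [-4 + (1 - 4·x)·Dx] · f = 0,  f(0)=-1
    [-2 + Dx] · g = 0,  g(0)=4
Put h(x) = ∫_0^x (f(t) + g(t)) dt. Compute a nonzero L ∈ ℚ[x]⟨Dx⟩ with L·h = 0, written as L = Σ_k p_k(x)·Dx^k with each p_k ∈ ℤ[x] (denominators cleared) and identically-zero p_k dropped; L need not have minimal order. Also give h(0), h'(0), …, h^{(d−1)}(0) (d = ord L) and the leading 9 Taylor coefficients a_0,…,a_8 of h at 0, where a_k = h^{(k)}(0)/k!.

f: a_k = -1, -4, -16, -64, -256, -1024, -4096, -16384, -65536, …
g: a_k = 4, 8, 8, 16/3, 8/3, 16/15, 16/45, 32/315, 8/315, …
Sum ⇒ L₀ = lclm(L_f,L_g) in ℚ(x)⟨Dx⟩.
Integrate: L := L₀·Dx.
L = (-24 - 32·x)·Dx + (14 + 16·x - 32·x^2)·Dx^2 + (-1 + 16·x^2)·Dx^3  (order 3).
h: a_k = 0, 3, 2, -8/3, -44/3, -152/3, -7672/45, -184304/315, -645116/315, …
ICs: h(0) = 0, h′(0) = 3, h′′(0) = 4.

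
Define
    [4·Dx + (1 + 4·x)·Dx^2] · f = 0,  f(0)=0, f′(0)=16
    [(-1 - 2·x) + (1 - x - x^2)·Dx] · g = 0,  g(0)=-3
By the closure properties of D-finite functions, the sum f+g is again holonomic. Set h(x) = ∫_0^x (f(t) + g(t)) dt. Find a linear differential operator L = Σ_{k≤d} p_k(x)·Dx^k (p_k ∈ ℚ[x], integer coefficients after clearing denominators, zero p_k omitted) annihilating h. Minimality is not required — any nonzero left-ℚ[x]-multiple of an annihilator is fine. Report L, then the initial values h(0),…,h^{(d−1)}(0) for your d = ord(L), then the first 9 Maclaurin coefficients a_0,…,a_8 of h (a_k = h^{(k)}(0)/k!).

L = (-100 - 272·x - 392·x^2 - 144·x^3 - 96·x^4)·Dx^2 + (7 - 96·x - 434·x^2 - 540·x^3 - 304·x^4 - 160·x^5)·Dx^3 + (4 + 25·x + 28·x^2 - 46·x^3 - 73·x^4 - 76·x^5 - 32·x^6)·Dx^4  (order 4).
h: a_k = 0, -3, 13/2, -38/3, 229/12, -271/5, 1988/15, -1187/3, 65095/56, …
ICs: h(0) = 0, h′(0) = -3, h′′(0) = 13, h′′′(0) = -76.

f: a_k = 0, 16, -32, 256/3, -256, 4096/5, -8192/3, 65536/7, -32768, …
g: a_k = -3, -3, -6, -9, -15, -24, -39, -63, -102, …
Weyl lclm of L_f,L_g ⇒ L₀ (ord ≤ 3).
h=∫₀ˣh₀: take L = L₀·Dx.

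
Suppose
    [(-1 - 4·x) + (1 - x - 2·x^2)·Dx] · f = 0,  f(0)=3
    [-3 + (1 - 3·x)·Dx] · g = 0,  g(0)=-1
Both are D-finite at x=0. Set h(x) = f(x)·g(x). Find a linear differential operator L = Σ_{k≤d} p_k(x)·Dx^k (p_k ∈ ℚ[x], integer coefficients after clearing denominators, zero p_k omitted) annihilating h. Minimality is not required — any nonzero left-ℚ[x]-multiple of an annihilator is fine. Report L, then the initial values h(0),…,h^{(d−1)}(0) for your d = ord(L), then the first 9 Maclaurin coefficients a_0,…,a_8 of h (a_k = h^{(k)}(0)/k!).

f: a_k = 3, 3, 9, 15, 33, 63, 129, 255, 513, …
g: a_k = -1, -3, -9, -27, -81, -243, -729, -2187, -6561, …
f·g: L₀ = L_f ⊗_s L_g, ord ≤ 1·1.
L = (-4 + 2·x + 18·x^2) + (1 - 4·x + x^2 + 6·x^3)·Dx  (order 1).
h: a_k = -3, -12, -45, -150, -483, -1512, -4665, -14250, -43263, …
ICs: h(0) = -3.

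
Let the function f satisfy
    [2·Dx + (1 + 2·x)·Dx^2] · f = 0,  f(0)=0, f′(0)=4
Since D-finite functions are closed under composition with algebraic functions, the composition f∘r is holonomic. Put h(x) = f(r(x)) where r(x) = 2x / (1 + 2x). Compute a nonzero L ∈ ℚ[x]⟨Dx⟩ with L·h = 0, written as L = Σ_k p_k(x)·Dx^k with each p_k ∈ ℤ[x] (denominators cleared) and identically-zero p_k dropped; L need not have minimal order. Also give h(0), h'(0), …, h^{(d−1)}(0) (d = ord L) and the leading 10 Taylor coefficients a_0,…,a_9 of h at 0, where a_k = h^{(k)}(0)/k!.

L = (8 + 24·x)·Dx + (1 + 8·x + 12·x^2)·Dx^2  (order 2).
h: a_k = 0, 8, -32, 416/3, -640, 15488/5, -46592/3, 559616/7, -419840, 20154368/9, …
ICs: h(0) = 0, h′(0) = 8.

f: a_k = 0, 4, -4, 16/3, -8, 64/5, -64/3, 256/7, -64, 1024/9, …
Substitute x→r, Dx→(1/r')Dx; clear ⇒ L₀.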